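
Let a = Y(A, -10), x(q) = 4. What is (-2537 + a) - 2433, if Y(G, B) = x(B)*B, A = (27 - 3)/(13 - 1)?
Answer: -5010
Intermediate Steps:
A = 2 (A = 24/12 = 24*(1/12) = 2)
Y(G, B) = 4*B
a = -40 (a = 4*(-10) = -40)
(-2537 + a) - 2433 = (-2537 - 40) - 2433 = -2577 - 2433 = -5010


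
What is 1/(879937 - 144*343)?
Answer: 1/830545 ≈ 1.2040e-6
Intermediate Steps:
1/(879937 - 144*343) = 1/(879937 - 49392) = 1/830545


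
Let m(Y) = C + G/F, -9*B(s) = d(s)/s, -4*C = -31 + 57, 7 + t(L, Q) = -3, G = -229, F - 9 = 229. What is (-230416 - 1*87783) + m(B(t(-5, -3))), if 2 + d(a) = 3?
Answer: -37866569/119 ≈ -3.1821e+5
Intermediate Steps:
F = 238 (F = 9 + 229 = 238)
t(L, Q) = -10 (t(L, Q) = -7 - 3 = -10)
d(a) = 1 (d(a) = -2 + 3 = 1)
C = -13/2 (C = -(-31 + 57)/4 = -¼*26 = -13/2 ≈ -6.5000)
B(s) = -1/(9*s)
m(Y) = -888/119 (m(Y) = -13/2 - 229/238 = -888/119)
(-230416 - 1*87783) + m(B(t(-5, -3))) = (-230416 - 1*87783) - 888/119 = (-230416 - 87783) - 888/119 = -318199 - 888/119 = -37866569/119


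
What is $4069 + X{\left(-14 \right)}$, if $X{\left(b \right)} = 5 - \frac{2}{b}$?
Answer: $\frac{28519}{7} \approx 4074.1$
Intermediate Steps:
$X{\left(b \right)} = 5 - \frac{2}{b}$
$4069 + X{\left(-14 \right)} = 4069 + \left(5 - \frac{2}{-14}\right) = 4069 + \left(5 - - \frac{1}{7}\right) = 4069 + \left(5 + \frac{1}{7}\right) = 4069 + \frac{36}{7} = \frac{28519}{7}$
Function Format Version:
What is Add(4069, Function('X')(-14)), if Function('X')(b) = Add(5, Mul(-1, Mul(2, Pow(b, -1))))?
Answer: Rational(28519, 7) ≈ 4074.1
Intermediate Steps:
Function('X')(b) = Add(5, Mul(-2, Pow(b, -1)))
Add(4069, Function('X')(-14)) = Add(4069, Add(5, Mul(-2, Pow(-14, -1)))) = Add(4069, Add(5, Mul(-2, Rational(-1, 14)))) = Add(4069, Add(5, Rational(1, 7))) = Add(4069, Rational(36, 7)) = Rational(28519, 7)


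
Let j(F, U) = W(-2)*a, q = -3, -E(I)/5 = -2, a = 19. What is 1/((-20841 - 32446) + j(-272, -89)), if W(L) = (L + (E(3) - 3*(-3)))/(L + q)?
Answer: -5/266758 ≈ -1.8744e-5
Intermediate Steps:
E(I) = 10 (E(I) = -5*(-2) = 10)
W(L) = (19 + L)/(-3 + L) (W(L) = (L + (10 - 3*(-3)))/(L - 3) = (L + (10 + 9))/(-3 + L) = (L + 19)/(-3 + L) = (19 + L)/(-3 + L))
j(F, U) = -323/5 (j(F, U) = ((19 - 2)/(-3 - 2))*19 = (17/(-5))*19 = -⅕*17*19 = -17/5*19 = -323/5)
1/((-20841 - 32446) + j(-272, -89)) = 1/((-20841 - 32446) - 323/5) = 1/(-53287 - 323/5) = 1/(-266758/5) = -5/266758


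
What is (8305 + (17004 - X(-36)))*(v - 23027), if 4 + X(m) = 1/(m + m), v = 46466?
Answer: 14239481581/24 ≈ 5.9331e+8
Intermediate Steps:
X(m) = -4 + 1/(2*m) (X(m) = -4 + 1/(m + m) = -4 + 1/(2*m))
(8305 + (17004 - X(-36)))*(v - 23027) = (8305 + (17004 - (-4 + (½)/(-36))))*(46466 - 23027) = (8305 + (17004 - (-4 + (½)*(-1/36))))*23439 = (8305 + (17004 - (-4 - 1/72)))*23439 = (8305 + (17004 - 1*(-289/72)))*23439 = (8305 + (17004 + 289/72))*23439 = (8305 + 1224577/72)*23439 = (1822537/72)*23439 = 14239481581/24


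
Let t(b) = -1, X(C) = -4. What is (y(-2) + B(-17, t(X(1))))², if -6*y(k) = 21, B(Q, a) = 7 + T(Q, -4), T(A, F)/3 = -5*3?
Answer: 6889/4 ≈ 1722.3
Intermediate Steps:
T(A, F) = -45 (T(A, F) = 3*(-5*3) = 3*(-15) = -45)
B(Q, a) = -38 (B(Q, a) = 7 - 45 = -38)
y(k) = -7/2 (y(k) = -⅙*21 = -7/2)
(y(-2) + B(-17, t(X(1))))² = (-7/2 - 38)² = (-83/2)² = 6889/4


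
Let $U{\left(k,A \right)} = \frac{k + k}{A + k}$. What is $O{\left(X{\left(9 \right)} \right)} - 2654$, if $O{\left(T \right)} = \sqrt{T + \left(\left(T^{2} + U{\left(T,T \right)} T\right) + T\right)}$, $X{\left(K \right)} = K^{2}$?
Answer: $-2654 + 18 \sqrt{21} \approx -2571.5$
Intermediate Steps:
$U{\left(k,A \right)} = \frac{2 k}{A + k}$
$O{\left(T \right)} = \sqrt{T^{2} + 3 T}$ ($O{\left(T \right)} = \sqrt{T + \left(\left(T^{2} + \frac{2 T}{T + T} T\right) + T\right)} = \sqrt{T + \left(\left(T^{2} + \frac{2 T}{2 T} T\right) + T\right)} = \sqrt{T + \left(\left(T^{2} + 2 T \frac{1}{2 T} T\right) + T\right)} = \sqrt{T + \left(\left(T^{2} + 1 T\right) + T\right)} = \sqrt{T + \left(\left(T^{2} + T\right) + T\right)} = \sqrt{T + \left(\left(T + T^{2}\right) + T\right)} = \sqrt{T + \left(T^{2} + 2 T\right)} = \sqrt{T^{2} + 3 T}$)
$O{\left(X{\left(9 \right)} \right)} - 2654 = \sqrt{9^{2} \left(3 + 9^{2}\right)} - 2654 = \sqrt{81 \left(3 + 81\right)} - 2654 = \sqrt{81 \cdot 84} - 2654 = \sqrt{6804} - 2654 = 18 \sqrt{21} - 2654 = -2654 + 18 \sqrt{21}$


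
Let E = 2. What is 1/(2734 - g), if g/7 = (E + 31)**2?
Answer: -1/4889 ≈ -0.00020454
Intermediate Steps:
g = 7623 (g = 7*(2 + 31)**2 = 7*33**2 = 7*1089 = 7623)
1/(2734 - g) = 1/(2734 - 1*7623) = 1/(2734 - 7623) = 1/(-4889) = -1/4889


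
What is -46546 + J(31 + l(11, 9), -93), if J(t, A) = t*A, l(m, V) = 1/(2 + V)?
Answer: -543812/11 ≈ -49437.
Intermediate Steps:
J(t, A) = A*t
-46546 + J(31 + l(11, 9), -93) = -46546 - 93*(31 + 1/(2 + 9)) = -46546 - 93*(31 + 1/11) = -46546 - 93*342/11 = -46546 - 31806/11 = -543812/11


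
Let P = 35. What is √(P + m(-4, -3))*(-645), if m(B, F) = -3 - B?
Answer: -3870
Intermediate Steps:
√(P + m(-4, -3))*(-645) = √(35 + (-3 - 1*(-4)))*(-645) = √(35 + (-3 + 4))*(-645) = √(35 + 1)*(-645) = √36*(-645) = 6*(-645) = -3870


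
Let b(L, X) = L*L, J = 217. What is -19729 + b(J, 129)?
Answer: 27360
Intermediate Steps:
b(L, X) = L²
-19729 + b(J, 129) = -19729 + 217² = -19729 + 47089 = 27360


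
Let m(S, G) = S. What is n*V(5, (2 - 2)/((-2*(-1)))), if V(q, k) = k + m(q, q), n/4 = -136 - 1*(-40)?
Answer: -1920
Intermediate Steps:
n = -384 (n = 4*(-136 - 1*(-40)) = 4*(-136 + 40) = 4*(-96) = -384)
V(q, k) = k + q
n*V(5, (2 - 2)/((-2*(-1)))) = -384*((2 - 2)/((-2*(-1))) + 5) = -384*(0/2 + 5) = -384*(0*(½) + 5) = -384*(0 + 5) = -384*5 = -1920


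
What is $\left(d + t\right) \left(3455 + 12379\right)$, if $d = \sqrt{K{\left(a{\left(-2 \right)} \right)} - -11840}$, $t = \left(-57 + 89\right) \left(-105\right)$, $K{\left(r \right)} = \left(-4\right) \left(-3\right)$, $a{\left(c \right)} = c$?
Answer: $-53202240 + 31668 \sqrt{2963} \approx -5.1478 \cdot 10^{7}$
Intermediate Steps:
$K{\left(r \right)} = 12$
$t = -3360$ ($t = 32 \left(-105\right) = -3360$)
$d = 2 \sqrt{2963}$ ($d = \sqrt{12 - -11840} = \sqrt{12 + 11840} = \sqrt{11852} = 2 \sqrt{2963} \approx 108.87$)
$\left(d + t\right) \left(3455 + 12379\right) = \left(2 \sqrt{2963} - 3360\right) \left(3455 + 12379\right) = \left(-3360 + 2 \sqrt{2963}\right) 15834 = -53202240 + 31668 \sqrt{2963}$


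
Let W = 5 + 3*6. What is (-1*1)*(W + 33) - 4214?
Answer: -4270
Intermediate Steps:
W = 23 (W = 5 + 18 = 23)
(-1*1)*(W + 33) - 4214 = (-1*1)*(23 + 33) - 4214 = -1*56 - 4214 = -56 - 4214 = -4270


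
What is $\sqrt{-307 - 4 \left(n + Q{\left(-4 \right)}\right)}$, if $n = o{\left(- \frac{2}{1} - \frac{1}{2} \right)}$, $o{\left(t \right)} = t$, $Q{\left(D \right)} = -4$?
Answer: $i \sqrt{281} \approx 16.763 i$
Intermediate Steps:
$n = - \frac{5}{2}$ ($n = - \frac{2}{1} - \frac{1}{2} = \left(-2\right) 1 - \frac{1}{2} = -2 - \frac{1}{2} = - \frac{5}{2} \approx -2.5$)
$\sqrt{-307 - 4 \left(n + Q{\left(-4 \right)}\right)} = \sqrt{-307 - 4 \left(- \frac{5}{2} - 4\right)} = \sqrt{-307 - -26} = \sqrt{-307 + 26} = \sqrt{-281} = i \sqrt{281}$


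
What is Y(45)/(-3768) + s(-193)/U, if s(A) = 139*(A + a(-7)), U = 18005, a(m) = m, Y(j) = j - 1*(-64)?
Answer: -21342589/13568568 ≈ -1.5729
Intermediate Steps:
Y(j) = 64 + j (Y(j) = j + 64 = 64 + j)
s(A) = -973 + 139*A (s(A) = 139*(A - 7) = 139*(-7 + A) = -973 + 139*A)
Y(45)/(-3768) + s(-193)/U = (64 + 45)/(-3768) + (-973 + 139*(-193))/18005 = 109*(-1/3768) + (-973 - 26827)*(1/18005) = -109/3768 - 27800*1/18005 = -109/3768 - 5560/3601 = -21342589/13568568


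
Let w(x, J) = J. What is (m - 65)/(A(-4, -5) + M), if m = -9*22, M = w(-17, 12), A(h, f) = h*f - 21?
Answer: -263/11 ≈ -23.909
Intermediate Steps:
A(h, f) = -21 + f*h (A(h, f) = f*h - 21 = -21 + f*h)
M = 12
m = -198
(m - 65)/(A(-4, -5) + M) = (-198 - 65)/((-21 - 5*(-4)) + 12) = -263/((-21 + 20) + 12) = -263/(-1 + 12) = -263/11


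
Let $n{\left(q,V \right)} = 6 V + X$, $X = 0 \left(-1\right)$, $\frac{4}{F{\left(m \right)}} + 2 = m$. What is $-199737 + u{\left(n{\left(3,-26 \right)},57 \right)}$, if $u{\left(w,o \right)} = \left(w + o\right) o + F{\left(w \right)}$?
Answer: $- \frac{16225022}{79} \approx -2.0538 \cdot 10^{5}$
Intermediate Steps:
$F{\left(m \right)} = \frac{4}{-2 + m}$
$X = 0$
$n{\left(q,V \right)} = 6 V$ ($n{\left(q,V \right)} = 6 V + 0 = 6 V$)
$u{\left(w,o \right)} = \frac{4}{-2 + w} + o \left(o + w\right)$ ($u{\left(w,o \right)} = \left(w + o\right) o + \frac{4}{-2 + w} = \left(o + w\right) o + \frac{4}{-2 + w} = o \left(o + w\right) + \frac{4}{-2 + w} = \frac{4}{-2 + w} + o \left(o + w\right)$)
$-199737 + u{\left(n{\left(3,-26 \right)},57 \right)} = -199737 + \frac{4 + 57 \left(-2 + 6 \left(-26\right)\right) \left(57 + 6 \left(-26\right)\right)}{-2 + 6 \left(-26\right)} = -199737 + \frac{4 + 57 \left(-2 - 156\right) \left(57 - 156\right)}{-2 - 156} = -199737 + \frac{4 + 57 \left(-158\right) \left(-99\right)}{-158} = -199737 - \frac{4 + 891594}{158} = -199737 - \frac{445799}{79} = - \frac{16225022}{79}$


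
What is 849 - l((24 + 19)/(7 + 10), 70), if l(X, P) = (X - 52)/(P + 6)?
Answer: 1097749/1292 ≈ 849.65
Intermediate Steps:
l(X, P) = (-52 + X)/(6 + P)
849 - l((24 + 19)/(7 + 10), 70) = 849 - (-52 + (24 + 19)/(7 + 10))/(6 + 70) = 849 - (-52 + 43/17)/76 = 849 - (-841)/(76*17) = 849 - 1*(-841/1292) = 849 + 841/1292 = 1097749/1292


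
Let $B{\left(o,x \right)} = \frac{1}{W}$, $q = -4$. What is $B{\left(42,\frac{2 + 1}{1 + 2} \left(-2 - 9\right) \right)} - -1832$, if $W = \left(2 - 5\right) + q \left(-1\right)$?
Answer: $1833$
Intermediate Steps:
$W = 1$ ($W = \left(2 - 5\right) - -4 = \left(2 - 5\right) + 4 = -3 + 4 = 1$)
$B{\left(o,x \right)} = 1$ ($B{\left(o,x \right)} = 1^{-1} = 1$)
$B{\left(42,\frac{2 + 1}{1 + 2} \left(-2 - 9\right) \right)} - -1832 = 1 - -1832 = 1 + 1832 = 1833$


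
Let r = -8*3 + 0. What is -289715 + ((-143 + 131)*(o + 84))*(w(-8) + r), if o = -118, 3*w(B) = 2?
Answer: -299235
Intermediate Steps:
w(B) = 2/3 (w(B) = (1/3)*2 = 2/3)
r = -24 (r = -24 + 0 = -24)
-289715 + ((-143 + 131)*(o + 84))*(w(-8) + r) = -289715 + ((-143 + 131)*(-118 + 84))*(2/3 - 24) = -289715 - 12*(-34)*(-70/3) = -289715 + 408*(-70/3) = -289715 - 9520 = -299235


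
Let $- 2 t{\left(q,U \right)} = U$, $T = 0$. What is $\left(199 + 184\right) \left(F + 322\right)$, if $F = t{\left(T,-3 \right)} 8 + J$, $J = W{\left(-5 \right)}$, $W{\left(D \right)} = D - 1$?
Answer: $125624$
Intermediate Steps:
$W{\left(D \right)} = -1 + D$ ($W{\left(D \right)} = D - 1 = -1 + D$)
$J = -6$ ($J = -1 - 5 = -6$)
$t{\left(q,U \right)} = - \frac{U}{2}$
$F = 6$ ($F = \left(- \frac{1}{2}\right) \left(-3\right) 8 - 6 = \frac{3}{2} \cdot 8 - 6 = 12 - 6 = 6$)
$\left(199 + 184\right) \left(F + 322\right) = \left(199 + 184\right) \left(6 + 322\right) = 383 \cdot 328 = 125624$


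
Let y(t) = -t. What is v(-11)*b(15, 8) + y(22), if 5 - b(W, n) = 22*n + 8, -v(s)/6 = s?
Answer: -11836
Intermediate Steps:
v(s) = -6*s
b(W, n) = -3 - 22*n (b(W, n) = 5 - (22*n + 8) = 5 - (8 + 22*n) = 5 + (-8 - 22*n) = -3 - 22*n)
v(-11)*b(15, 8) + y(22) = (-6*(-11))*(-3 - 22*8) - 1*22 = 66*(-3 - 176) - 22 = 66*(-179) - 22 = -11814 - 22 = -11836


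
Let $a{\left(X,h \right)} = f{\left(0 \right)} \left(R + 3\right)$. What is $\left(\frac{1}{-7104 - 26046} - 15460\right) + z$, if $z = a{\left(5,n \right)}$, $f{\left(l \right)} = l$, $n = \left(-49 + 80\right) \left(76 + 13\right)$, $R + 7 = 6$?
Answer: $- \frac{512499001}{33150} \approx -15460.0$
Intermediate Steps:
$R = -1$ ($R = -7 + 6 = -1$)
$n = 2759$ ($n = 31 \cdot 89 = 2759$)
$a{\left(X,h \right)} = 0$ ($a{\left(X,h \right)} = 0 \left(-1 + 3\right) = 0 \cdot 2 = 0$)
$z = 0$
$\left(\frac{1}{-7104 - 26046} - 15460\right) + z = \left(\frac{1}{-7104 - 26046} - 15460\right) + 0 = \left(\frac{1}{-33150} - 15460\right) + 0 = \left(- \frac{1}{33150} - 15460\right) + 0 = - \frac{512499001}{33150} + 0 = - \frac{512499001}{33150}$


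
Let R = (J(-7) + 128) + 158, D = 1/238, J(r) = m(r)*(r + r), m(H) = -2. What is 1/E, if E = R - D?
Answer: 238/74731 ≈ 0.0031848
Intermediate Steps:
J(r) = -4*r (J(r) = -2*(r + r) = -4*r)
D = 1/238 ≈ 0.0042017
R = 314 (R = (-4*(-7) + 128) + 158 = (28 + 128) + 158 = 156 + 158 = 314)
E = 74731/238 (E = 314 - 1*1/238 = 314 - 1/238 = 74731/238 ≈ 314.00)
1/E = 1/(74731/238) = 238/74731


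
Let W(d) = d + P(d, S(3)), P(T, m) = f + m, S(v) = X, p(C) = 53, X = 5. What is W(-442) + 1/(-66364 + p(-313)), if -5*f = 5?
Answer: -29044219/66311 ≈ -438.00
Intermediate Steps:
f = -1 (f = -1/5*5 = -1)
S(v) = 5
P(T, m) = -1 + m
W(d) = 4 + d (W(d) = d + (-1 + 5) = d + 4 = 4 + d)
W(-442) + 1/(-66364 + p(-313)) = (4 - 442) + 1/(-66364 + 53) = -438 + 1/(-66311) = -438 - 1/66311 = -29044219/66311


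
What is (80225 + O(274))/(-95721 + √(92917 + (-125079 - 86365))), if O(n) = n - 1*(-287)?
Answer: -1288819451/1527104728 - 40393*I*√118527/4581314184 ≈ -0.84396 - 0.0030355*I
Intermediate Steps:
O(n) = 287 + n (O(n) = n + 287 = 287 + n)
(80225 + O(274))/(-95721 + √(92917 + (-125079 - 86365))) = (80225 + (287 + 274))/(-95721 + √(92917 + (-125079 - 86365))) = (80225 + 561)/(-95721 + √(92917 - 211444)) = 80786/(-95721 + √(-118527)) = 80786/(-95721 + I*√118527)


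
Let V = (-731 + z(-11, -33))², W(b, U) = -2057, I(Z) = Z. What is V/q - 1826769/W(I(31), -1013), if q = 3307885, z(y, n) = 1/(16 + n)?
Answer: 102745299227869/115673430565 ≈ 888.24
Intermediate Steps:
V = 154455184/289 (V = (-731 + 1/(16 - 33))² = (-731 + 1/(-17))² = (-731 - 1/17)² = (-12428/17)² = 154455184/289 ≈ 5.3445e+5)
V/q - 1826769/W(I(31), -1013) = (154455184/289)/3307885 - 1826769/(-2057) = (154455184/289)*(1/3307885) - 1826769*(-1/2057) = 154455184/955978765 + 107457/121 = 102745299227869/115673430565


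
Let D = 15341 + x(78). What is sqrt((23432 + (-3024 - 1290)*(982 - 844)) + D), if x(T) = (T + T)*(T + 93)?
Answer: I*sqrt(529883) ≈ 727.93*I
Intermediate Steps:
x(T) = 2*T*(93 + T) (x(T) = (2*T)*(93 + T) = 2*T*(93 + T))
D = 42017 (D = 15341 + 2*78*(93 + 78) = 15341 + 2*78*171 = 15341 + 26676 = 42017)
sqrt((23432 + (-3024 - 1290)*(982 - 844)) + D) = sqrt((23432 + (-3024 - 1290)*(982 - 844)) + 42017) = sqrt((23432 - 4314*138) + 42017) = sqrt((23432 - 595332) + 42017) = sqrt(-571900 + 42017) = sqrt(-529883) = I*sqrt(529883)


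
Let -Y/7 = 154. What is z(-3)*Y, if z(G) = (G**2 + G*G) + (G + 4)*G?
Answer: -16170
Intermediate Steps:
z(G) = 2*G**2 + G*(4 + G) (z(G) = (G**2 + G**2) + (4 + G)*G = 2*G**2 + G*(4 + G))
Y = -1078 (Y = -7*154 = -1078)
z(-3)*Y = -3*(4 + 3*(-3))*(-1078) = -3*(4 - 9)*(-1078) = -3*(-5)*(-1078) = 15*(-1078) = -16170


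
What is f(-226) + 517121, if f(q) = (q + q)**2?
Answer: 721425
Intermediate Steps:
f(q) = 4*q**2 (f(q) = (2*q)**2 = 4*q**2)
f(-226) + 517121 = 4*(-226)**2 + 517121 = 4*51076 + 517121 = 204304 + 517121 = 721425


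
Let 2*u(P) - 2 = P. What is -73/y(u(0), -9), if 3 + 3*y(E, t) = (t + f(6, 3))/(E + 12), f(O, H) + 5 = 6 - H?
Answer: 2847/50 ≈ 56.940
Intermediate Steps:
u(P) = 1 + P/2
f(O, H) = 1 - H (f(O, H) = -5 + (6 - H) = 1 - H)
y(E, t) = -1 + (-2 + t)/(3*(12 + E)) (y(E, t) = -1 + ((t + (1 - 1*3))/(E + 12))/3 = -1 + ((t + (1 - 3))/(12 + E))/3 = -1 + ((t - 2)/(12 + E))/3 = -1 + ((-2 + t)/(12 + E))/3 = -1 + (-2 + t)/(3*(12 + E)))
-73/y(u(0), -9) = -73*3*(12 + (1 + (½)*0))/(-38 - 9 - 3*(1 + (½)*0)) = -73*3*(12 + (1 + 0))/(-38 - 9 - 3*(1 + 0)) = -73*3*(12 + 1)/(-38 - 9 - 3*1) = -73*39/(-38 - 9 - 3) = -73/((⅓)*(1/13)*(-50)) = -73/(-50/39) = -73*(-39/50) = 2847/50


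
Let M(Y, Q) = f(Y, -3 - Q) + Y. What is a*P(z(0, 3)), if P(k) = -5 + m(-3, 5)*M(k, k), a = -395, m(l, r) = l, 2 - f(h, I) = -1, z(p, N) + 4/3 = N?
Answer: 7505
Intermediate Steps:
z(p, N) = -4/3 + N
f(h, I) = 3 (f(h, I) = 2 - 1*(-1) = 2 + 1 = 3)
M(Y, Q) = 3 + Y
P(k) = -14 - 3*k (P(k) = -5 - 3*(3 + k) = -5 + (-9 - 3*k) = -14 - 3*k)
a*P(z(0, 3)) = -395*(-14 - 3*(-4/3 + 3)) = -395*(-14 - 3*5/3) = -395*(-14 - 5) = -395*(-19) = 7505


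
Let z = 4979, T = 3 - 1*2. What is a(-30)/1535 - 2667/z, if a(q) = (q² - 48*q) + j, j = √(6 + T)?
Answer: 1511403/1528553 + √7/1535 ≈ 0.99050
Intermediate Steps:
T = 1 (T = 3 - 2 = 1)
j = √7 (j = √(6 + 1) = √7 ≈ 2.6458)
a(q) = √7 + q² - 48*q (a(q) = (q² - 48*q) + √7 = √7 + q² - 48*q)
a(-30)/1535 - 2667/z = (√7 + (-30)² - 48*(-30))/1535 - 2667/4979 = (√7 + 900 + 1440)*(1/1535) - 2667*1/4979 = (2340 + √7)*(1/1535) - 2667/4979 = (468/307 + √7/1535) - 2667/4979 = 1511403/1528553 + √7/1535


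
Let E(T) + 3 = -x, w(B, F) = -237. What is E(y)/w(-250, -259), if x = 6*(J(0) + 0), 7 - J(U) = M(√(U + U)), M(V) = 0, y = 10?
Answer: 15/79 ≈ 0.18987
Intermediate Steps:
J(U) = 7 (J(U) = 7 - 1*0 = 7 + 0 = 7)
x = 42 (x = 6*(7 + 0) = 6*7 = 42)
E(T) = -45 (E(T) = -3 - 1*42 = -3 - 42 = -45)
E(y)/w(-250, -259) = -45/(-237) = -45*(-1/237) = 15/79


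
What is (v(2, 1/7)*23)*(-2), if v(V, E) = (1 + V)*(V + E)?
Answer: -2070/7 ≈ -295.71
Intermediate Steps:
v(V, E) = (1 + V)*(E + V)
(v(2, 1/7)*23)*(-2) = ((1/7 + 2 + 2² + 2/7)*23)*(-2) = ((⅐ + 2 + 4 + (⅐)*2)*23)*(-2) = ((⅐ + 2 + 4 + 2/7)*23)*(-2) = ((45/7)*23)*(-2) = (1035/7)*(-2) = -2070/7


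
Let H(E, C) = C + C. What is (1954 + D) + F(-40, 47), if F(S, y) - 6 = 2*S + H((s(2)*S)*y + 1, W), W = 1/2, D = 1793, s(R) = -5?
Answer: 3674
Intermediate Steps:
W = ½ ≈ 0.50000
H(E, C) = 2*C
F(S, y) = 7 + 2*S (F(S, y) = 6 + (2*S + 2*(½)) = 6 + (2*S + 1) = 6 + (1 + 2*S) = 7 + 2*S)
(1954 + D) + F(-40, 47) = (1954 + 1793) + (7 + 2*(-40)) = 3747 + (7 - 80) = 3747 - 73 = 3674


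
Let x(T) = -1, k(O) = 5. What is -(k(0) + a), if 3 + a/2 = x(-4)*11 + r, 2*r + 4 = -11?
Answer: 38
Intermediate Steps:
r = -15/2 (r = -2 + (½)*(-11) = -2 - 11/2 = -15/2 ≈ -7.5000)
a = -43 (a = -6 + 2*(-1*11 - 15/2) = -6 + 2*(-11 - 15/2) = -6 + 2*(-37/2) = -6 - 37 = -43)
-(k(0) + a) = -(5 - 43) = -1*(-38) = 38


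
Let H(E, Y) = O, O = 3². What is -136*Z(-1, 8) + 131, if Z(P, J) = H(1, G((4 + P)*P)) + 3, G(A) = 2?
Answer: -1501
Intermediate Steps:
O = 9
H(E, Y) = 9
Z(P, J) = 12 (Z(P, J) = 9 + 3 = 12)
-136*Z(-1, 8) + 131 = -136*12 + 131 = -1632 + 131 = -1501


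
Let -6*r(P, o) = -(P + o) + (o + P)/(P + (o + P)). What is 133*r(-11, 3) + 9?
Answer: -533/3 ≈ -177.67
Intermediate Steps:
r(P, o) = P/6 + o/6 - (P + o)/(6*(o + 2*P)) (r(P, o) = -(-(P + o) + (o + P)/(P + (o + P)))/6 = -((-P - o) + (P + o)/(P + (P + o)))/6 = -((-P - o) + (P + o)/(o + 2*P))/6 = -(-P - o + (P + o)/(o + 2*P))/6 = P/6 + o/6 - (P + o)/(6*(o + 2*P)))
133*r(-11, 3) + 9 = 133*((3² - 1*(-11) - 1*3 + 2*(-11)² + 3*(-11)*3)/(6*(3 + 2*(-11)))) + 9 = 133*((9 + 11 - 3 + 2*121 - 99)/(6*(3 - 22))) + 9 = 133*((⅙)*(9 + 11 - 3 + 242 - 99)/(-19)) + 9 = 133*((⅙)*(-1/19)*160) + 9 = 133*(-80/57) + 9 = -560/3 + 9 = -533/3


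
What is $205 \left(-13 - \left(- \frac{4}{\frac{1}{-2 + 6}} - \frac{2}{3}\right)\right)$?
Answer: $\frac{2255}{3} \approx 751.67$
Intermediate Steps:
$205 \left(-13 - \left(- \frac{4}{\frac{1}{-2 + 6}} - \frac{2}{3}\right)\right) = 205 \left(-13 - \left(- \frac{4}{\frac{1}{4}} - \frac{2}{3}\right)\right) = 205 \left(-13 - \left(- 4 \frac{1}{\frac{1}{4}} - \frac{2}{3}\right)\right) = 205 \left(-13 - \left(\left(-4\right) 4 - \frac{2}{3}\right)\right) = 205 \left(-13 - \left(-16 - \frac{2}{3}\right)\right) = 205 \left(-13 - - \frac{50}{3}\right) = 205 \left(-13 + \frac{50}{3}\right) = 205 \cdot \frac{11}{3} = \frac{2255}{3}$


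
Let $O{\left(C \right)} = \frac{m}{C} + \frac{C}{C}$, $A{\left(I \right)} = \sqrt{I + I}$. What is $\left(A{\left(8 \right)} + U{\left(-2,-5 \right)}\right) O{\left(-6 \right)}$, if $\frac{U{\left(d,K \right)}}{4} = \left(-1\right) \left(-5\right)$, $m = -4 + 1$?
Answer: $36$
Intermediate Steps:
$m = -3$
$U{\left(d,K \right)} = 20$ ($U{\left(d,K \right)} = 4 \left(\left(-1\right) \left(-5\right)\right) = 4 \cdot 5 = 20$)
$A{\left(I \right)} = \sqrt{2} \sqrt{I}$ ($A{\left(I \right)} = \sqrt{2 I} = \sqrt{2} \sqrt{I}$)
$O{\left(C \right)} = 1 - \frac{3}{C}$ ($O{\left(C \right)} = - \frac{3}{C} + \frac{C}{C} = - \frac{3}{C} + 1 = 1 - \frac{3}{C}$)
$\left(A{\left(8 \right)} + U{\left(-2,-5 \right)}\right) O{\left(-6 \right)} = \left(\sqrt{2} \sqrt{8} + 20\right) \frac{-3 - 6}{-6} = \left(\sqrt{2} \cdot 2 \sqrt{2} + 20\right) \left(\left(- \frac{1}{6}\right) \left(-9\right)\right) = \left(4 + 20\right) \frac{3}{2} = 24 \cdot \frac{3}{2} = 36$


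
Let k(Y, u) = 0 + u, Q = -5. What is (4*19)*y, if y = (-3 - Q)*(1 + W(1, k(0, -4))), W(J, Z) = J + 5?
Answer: 1064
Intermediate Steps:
k(Y, u) = u
W(J, Z) = 5 + J
y = 14 (y = (-3 - 1*(-5))*(1 + (5 + 1)) = (-3 + 5)*(1 + 6) = 2*7 = 14)
(4*19)*y = (4*19)*14 = 76*14 = 1064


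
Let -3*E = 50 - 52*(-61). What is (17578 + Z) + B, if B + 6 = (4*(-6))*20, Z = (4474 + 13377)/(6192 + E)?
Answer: 87494707/5118 ≈ 17096.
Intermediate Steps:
E = -1074 (E = -(50 - 52*(-61))/3 = -(50 + 3172)/3 = -⅓*3222 = -1074)
Z = 17851/5118 (Z = (4474 + 13377)/(6192 - 1074) = 17851/5118 ≈ 3.4879)
B = -486 (B = -6 + (4*(-6))*20 = -6 - 24*20 = -6 - 480 = -486)
(17578 + Z) + B = (17578 + 17851/5118) - 486 = 89982055/5118 - 486 = 87494707/5118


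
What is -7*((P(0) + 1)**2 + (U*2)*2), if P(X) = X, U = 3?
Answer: -91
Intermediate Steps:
-7*((P(0) + 1)**2 + (U*2)*2) = -7*((0 + 1)**2 + (3*2)*2) = -7*(1**2 + 6*2) = -7*(1 + 12) = -7*13 = -91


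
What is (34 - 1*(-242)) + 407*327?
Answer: 133365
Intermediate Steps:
(34 - 1*(-242)) + 407*327 = (34 + 242) + 133089 = 276 + 133089 = 133365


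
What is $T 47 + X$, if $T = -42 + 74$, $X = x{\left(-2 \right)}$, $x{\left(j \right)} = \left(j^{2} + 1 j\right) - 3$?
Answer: $1503$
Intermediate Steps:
$x{\left(j \right)} = -3 + j + j^{2}$ ($x{\left(j \right)} = \left(j^{2} + j\right) - 3 = \left(j + j^{2}\right) - 3 = -3 + j + j^{2}$)
$X = -1$ ($X = -3 - 2 + \left(-2\right)^{2} = -3 - 2 + 4 = -1$)
$T = 32$
$T 47 + X = 32 \cdot 47 - 1 = 1504 - 1 = 1503$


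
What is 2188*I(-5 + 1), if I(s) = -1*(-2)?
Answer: 4376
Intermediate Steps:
I(s) = 2
2188*I(-5 + 1) = 2188*2 = 4376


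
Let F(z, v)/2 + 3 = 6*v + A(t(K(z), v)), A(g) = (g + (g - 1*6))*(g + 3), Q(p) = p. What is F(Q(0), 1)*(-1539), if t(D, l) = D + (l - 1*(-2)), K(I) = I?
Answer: -9234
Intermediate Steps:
t(D, l) = 2 + D + l (t(D, l) = D + (l + 2) = D + (2 + l) = 2 + D + l)
A(g) = (-6 + 2*g)*(3 + g) (A(g) = (g + (g - 6))*(3 + g) = (g + (-6 + g))*(3 + g) = (-6 + 2*g)*(3 + g))
F(z, v) = -42 + 4*(2 + v + z)² + 12*v (F(z, v) = -6 + 2*(6*v + (-18 + 2*(2 + z + v)²)) = -6 + 2*(6*v + (-18 + 2*(2 + v + z)²)) = -6 + 2*(-18 + 2*(2 + v + z)² + 6*v) = -6 + (-36 + 4*(2 + v + z)² + 12*v) = -42 + 4*(2 + v + z)² + 12*v)
F(Q(0), 1)*(-1539) = (-42 + 4*(2 + 1 + 0)² + 12*1)*(-1539) = (-42 + 4*3² + 12)*(-1539) = (-42 + 4*9 + 12)*(-1539) = (-42 + 36 + 12)*(-1539) = 6*(-1539) = -9234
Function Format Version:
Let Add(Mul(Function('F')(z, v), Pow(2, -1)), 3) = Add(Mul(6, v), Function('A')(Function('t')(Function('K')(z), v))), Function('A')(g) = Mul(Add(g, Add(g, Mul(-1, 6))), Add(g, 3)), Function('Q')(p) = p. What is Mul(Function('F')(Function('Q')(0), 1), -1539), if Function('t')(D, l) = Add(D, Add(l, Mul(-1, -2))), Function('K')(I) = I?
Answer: -9234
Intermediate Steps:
Function('t')(D, l) = Add(2, D, l) (Function('t')(D, l) = Add(D, Add(l, 2)) = Add(D, Add(2, l)) = Add(2, D, l))
Function('A')(g) = Mul(Add(-6, Mul(2, g)), Add(3, g)) (Function('A')(g) = Mul(Add(g, Add(g, -6)), Add(3, g)) = Mul(Add(g, Add(-6, g)), Add(3, g)) = Mul(Add(-6, Mul(2, g)), Add(3, g)))
Function('F')(z, v) = Add(-42, Mul(4, Pow(Add(2, v, z), 2)), Mul(12, v)) (Function('F')(z, v) = Add(-6, Mul(2, Add(Mul(6, v), Add(-18, Mul(2, Pow(Add(2, z, v), 2)))))) = Add(-6, Mul(2, Add(Mul(6, v), Add(-18, Mul(2, Pow(Add(2, v, z), 2)))))) = Add(-6, Mul(2, Add(-18, Mul(2, Pow(Add(2, v, z), 2)), Mul(6, v)))) = Add(-6, Add(-36, Mul(4, Pow(Add(2, v, z), 2)), Mul(12, v))) = Add(-42, Mul(4, Pow(Add(2, v, z), 2)), Mul(12, v)))
Mul(Function('F')(Function('Q')(0), 1), -1539) = Mul(Add(-42, Mul(4, Pow(Add(2, 1, 0), 2)), Mul(12, 1)), -1539) = Mul(Add(-42, Mul(4, Pow(3, 2)), 12), -1539) = Mul(Add(-42, Mul(4, 9), 12), -1539) = Mul(Add(-42, 36, 12), -1539) = Mul(6, -1539) = -9234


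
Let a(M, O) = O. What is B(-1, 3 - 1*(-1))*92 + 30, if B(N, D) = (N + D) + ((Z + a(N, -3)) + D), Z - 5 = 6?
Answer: 1410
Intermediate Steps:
Z = 11 (Z = 5 + 6 = 11)
B(N, D) = 8 + N + 2*D (B(N, D) = (N + D) + ((11 - 3) + D) = (D + N) + (8 + D) = 8 + N + 2*D)
B(-1, 3 - 1*(-1))*92 + 30 = (8 - 1 + 2*(3 - 1*(-1)))*92 + 30 = (8 - 1 + 2*(3 + 1))*92 + 30 = (8 - 1 + 2*4)*92 + 30 = (8 - 1 + 8)*92 + 30 = 15*92 + 30 = 1380 + 30 = 1410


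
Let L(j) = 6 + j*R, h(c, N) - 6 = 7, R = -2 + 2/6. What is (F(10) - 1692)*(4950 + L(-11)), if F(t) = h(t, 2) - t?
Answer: -8401649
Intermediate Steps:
R = -5/3 (R = -2 + 2*(⅙) = -2 + ⅓ = -5/3 ≈ -1.6667)
h(c, N) = 13 (h(c, N) = 6 + 7 = 13)
F(t) = 13 - t
L(j) = 6 - 5*j/3 (L(j) = 6 + j*(-5/3) = 6 - 5*j/3)
(F(10) - 1692)*(4950 + L(-11)) = ((13 - 1*10) - 1692)*(4950 + (6 - 5/3*(-11))) = ((13 - 10) - 1692)*(4950 + (6 + 55/3)) = (3 - 1692)*(4950 + 73/3) = -1689*14923/3 = -8401649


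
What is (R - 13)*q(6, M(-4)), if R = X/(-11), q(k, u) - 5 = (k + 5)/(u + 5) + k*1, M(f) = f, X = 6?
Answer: -298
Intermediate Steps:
q(k, u) = 5 + k + (5 + k)/(5 + u) (q(k, u) = 5 + ((k + 5)/(u + 5) + k*1) = 5 + ((5 + k)/(5 + u) + k) = 5 + (k + (5 + k)/(5 + u)) = 5 + k + (5 + k)/(5 + u))
R = -6/11 (R = 6/(-11) = 6*(-1/11) = -6/11 ≈ -0.54545)
(R - 13)*q(6, M(-4)) = (-6/11 - 13)*((30 + 5*(-4) + 6*6 + 6*(-4))/(5 - 4)) = -149*(30 - 20 + 36 - 24)/(11*1) = -149*22/11 = -149/11*22 = -298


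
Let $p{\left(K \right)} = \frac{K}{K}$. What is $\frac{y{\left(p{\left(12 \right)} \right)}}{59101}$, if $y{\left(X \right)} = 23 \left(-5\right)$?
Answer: $- \frac{115}{59101} \approx -0.0019458$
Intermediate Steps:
$p{\left(K \right)} = 1$
$y{\left(X \right)} = -115$
$\frac{y{\left(p{\left(12 \right)} \right)}}{59101} = - \frac{115}{59101}$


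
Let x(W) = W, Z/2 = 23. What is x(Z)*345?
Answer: 15870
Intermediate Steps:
Z = 46 (Z = 2*23 = 46)
x(Z)*345 = 46*345 = 15870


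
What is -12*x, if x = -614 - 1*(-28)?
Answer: 7032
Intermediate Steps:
x = -586 (x = -614 + 28 = -586)
-12*x = -12*(-586) = 7032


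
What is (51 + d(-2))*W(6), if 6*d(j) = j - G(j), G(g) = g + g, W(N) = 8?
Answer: 1232/3 ≈ 410.67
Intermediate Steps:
G(g) = 2*g
d(j) = -j/6 (d(j) = (j - 2*j)/6 = (-j)/6 = -j/6)
(51 + d(-2))*W(6) = (51 - ⅙*(-2))*8 = (51 + ⅓)*8 = (154/3)*8 = 1232/3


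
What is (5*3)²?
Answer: 225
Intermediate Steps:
(5*3)² = 15² = 225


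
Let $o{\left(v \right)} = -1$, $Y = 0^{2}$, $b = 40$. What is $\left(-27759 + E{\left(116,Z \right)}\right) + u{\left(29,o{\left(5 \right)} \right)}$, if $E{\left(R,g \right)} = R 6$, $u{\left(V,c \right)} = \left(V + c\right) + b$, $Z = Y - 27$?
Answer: $-26995$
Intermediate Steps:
$Y = 0$
$Z = -27$ ($Z = 0 - 27 = -27$)
$u{\left(V,c \right)} = 40 + V + c$ ($u{\left(V,c \right)} = \left(V + c\right) + 40 = 40 + V + c$)
$E{\left(R,g \right)} = 6 R$
$\left(-27759 + E{\left(116,Z \right)}\right) + u{\left(29,o{\left(5 \right)} \right)} = \left(-27759 + 6 \cdot 116\right) + \left(40 + 29 - 1\right) = \left(-27759 + 696\right) + 68 = -27063 + 68 = -26995$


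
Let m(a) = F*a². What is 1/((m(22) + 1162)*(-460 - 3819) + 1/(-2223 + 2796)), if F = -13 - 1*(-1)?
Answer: 573/11391374083 ≈ 5.0301e-8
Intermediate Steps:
F = -12 (F = -13 + 1 = -12)
m(a) = -12*a²
1/((m(22) + 1162)*(-460 - 3819) + 1/(-2223 + 2796)) = 1/((-12*22² + 1162)*(-460 - 3819) + 1/(-2223 + 2796)) = 1/((-12*484 + 1162)*(-4279) + 1/573) = 1/((-5808 + 1162)*(-4279) + 1/573) = 1/(-4646*(-4279) + 1/573) = 1/(19880234 + 1/573) = 1/(11391374083/573) = 573/11391374083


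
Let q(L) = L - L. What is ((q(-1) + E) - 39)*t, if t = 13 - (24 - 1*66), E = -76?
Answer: -6325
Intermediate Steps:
q(L) = 0
t = 55 (t = 13 - (24 - 66) = 13 - 1*(-42) = 13 + 42 = 55)
((q(-1) + E) - 39)*t = ((0 - 76) - 39)*55 = (-76 - 39)*55 = -115*55 = -6325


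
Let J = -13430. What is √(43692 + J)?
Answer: √30262 ≈ 173.96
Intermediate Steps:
√(43692 + J) = √(43692 - 13430) = √30262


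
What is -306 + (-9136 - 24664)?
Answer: -34106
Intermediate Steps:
-306 + (-9136 - 24664) = -306 - 33800 = -34106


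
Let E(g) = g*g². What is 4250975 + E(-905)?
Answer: -736966650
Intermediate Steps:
E(g) = g³
4250975 + E(-905) = 4250975 + (-905)³ = 4250975 - 741217625 = -736966650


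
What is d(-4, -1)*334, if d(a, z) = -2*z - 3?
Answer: -334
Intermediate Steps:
d(a, z) = -3 - 2*z
d(-4, -1)*334 = (-3 - 2*(-1))*334 = (-3 + 2)*334 = -1*334 = -334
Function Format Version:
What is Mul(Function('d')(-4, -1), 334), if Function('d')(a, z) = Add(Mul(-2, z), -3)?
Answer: -334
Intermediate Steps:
Function('d')(a, z) = Add(-3, Mul(-2, z))
Mul(Function('d')(-4, -1), 334) = Mul(Add(-3, Mul(-2, -1)), 334) = Mul(Add(-3, 2), 334) = Mul(-1, 334) = -334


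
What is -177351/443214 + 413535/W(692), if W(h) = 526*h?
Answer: 19788359383/26887725048 ≈ 0.73596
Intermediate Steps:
-177351/443214 + 413535/W(692) = -177351/443214 + 413535/((526*692)) = -177351*1/443214 + 413535/363992 = -59117/147738 + 413535*(1/363992) = -59117/147738 + 413535/363992 = 19788359383/26887725048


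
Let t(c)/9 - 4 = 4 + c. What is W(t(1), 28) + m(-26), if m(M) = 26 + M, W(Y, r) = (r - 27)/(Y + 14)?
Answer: 1/95 ≈ 0.010526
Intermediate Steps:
t(c) = 72 + 9*c (t(c) = 36 + 9*(4 + c) = 36 + (36 + 9*c) = 72 + 9*c)
W(Y, r) = (-27 + r)/(14 + Y)
W(t(1), 28) + m(-26) = (-27 + 28)/(14 + (72 + 9*1)) + (26 - 26) = 1/(14 + (72 + 9)) + 0 = 1/(14 + 81) + 0 = 1/95 + 0 = 1/95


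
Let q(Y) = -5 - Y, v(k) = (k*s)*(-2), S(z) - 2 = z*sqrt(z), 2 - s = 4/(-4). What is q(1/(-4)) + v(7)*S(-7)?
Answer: -355/4 + 294*I*sqrt(7) ≈ -88.75 + 777.85*I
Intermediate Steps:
s = 3 (s = 2 - 4/(-4) = 2 - 4*(-1)/4 = 2 - 1*(-1) = 2 + 1 = 3)
S(z) = 2 + z**(3/2) (S(z) = 2 + z*sqrt(z) = 2 + z**(3/2))
v(k) = -6*k (v(k) = (k*3)*(-2) = (3*k)*(-2) = -6*k)
q(1/(-4)) + v(7)*S(-7) = (-5 - 1/(-4)) + (-6*7)*(2 + (-7)**(3/2)) = (-5 - 1*(-1/4)) - 42*(2 - 7*I*sqrt(7)) = (-5 + 1/4) + (-84 + 294*I*sqrt(7)) = -19/4 + (-84 + 294*I*sqrt(7)) = -355/4 + 294*I*sqrt(7)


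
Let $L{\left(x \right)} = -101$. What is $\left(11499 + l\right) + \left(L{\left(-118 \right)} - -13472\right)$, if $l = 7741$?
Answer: $32611$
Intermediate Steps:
$\left(11499 + l\right) + \left(L{\left(-118 \right)} - -13472\right) = \left(11499 + 7741\right) - -13371 = 19240 + \left(-101 + 13472\right) = 19240 + 13371 = 32611$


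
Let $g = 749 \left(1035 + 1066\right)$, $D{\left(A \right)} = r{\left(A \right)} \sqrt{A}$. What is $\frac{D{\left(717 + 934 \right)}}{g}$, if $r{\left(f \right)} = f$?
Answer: $\frac{1651 \sqrt{1651}}{1573649} \approx 0.04263$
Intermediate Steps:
$D{\left(A \right)} = A^{\frac{3}{2}}$ ($D{\left(A \right)} = A \sqrt{A} = A^{\frac{3}{2}}$)
$g = 1573649$ ($g = 749 \cdot 2101 = 1573649$)
$\frac{D{\left(717 + 934 \right)}}{g} = \frac{\left(717 + 934\right)^{\frac{3}{2}}}{1573649} = 1651^{\frac{3}{2}} \cdot \frac{1}{1573649} = 1651 \sqrt{1651} \cdot \frac{1}{1573649} = \frac{1651 \sqrt{1651}}{1573649}$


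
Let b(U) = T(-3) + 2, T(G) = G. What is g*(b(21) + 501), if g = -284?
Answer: -142000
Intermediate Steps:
b(U) = -1 (b(U) = -3 + 2 = -1)
g*(b(21) + 501) = -284*(-1 + 501) = -284*500 = -142000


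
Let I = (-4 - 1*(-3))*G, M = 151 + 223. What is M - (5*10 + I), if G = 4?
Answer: 328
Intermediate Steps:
M = 374
I = -4 (I = (-4 - 1*(-3))*4 = (-4 + 3)*4 = -1*4 = -4)
M - (5*10 + I) = 374 - (5*10 - 4) = 374 - (50 - 4) = 374 - 1*46 = 374 - 46 = 328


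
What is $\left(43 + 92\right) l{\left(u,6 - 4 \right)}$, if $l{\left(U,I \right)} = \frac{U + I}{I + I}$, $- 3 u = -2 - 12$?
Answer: $225$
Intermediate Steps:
$u = \frac{14}{3}$ ($u = - \frac{-2 - 12}{3} = \left(- \frac{1}{3}\right) \left(-14\right) = \frac{14}{3} \approx 4.6667$)
$l{\left(U,I \right)} = \frac{I + U}{2 I}$
$\left(43 + 92\right) l{\left(u,6 - 4 \right)} = \left(43 + 92\right) \frac{\left(6 - 4\right) + \frac{14}{3}}{2 \left(6 - 4\right)} = 135 \frac{2 + \frac{14}{3}}{2 \cdot 2} = 135 \cdot \frac{1}{2} \cdot \frac{1}{2} \cdot \frac{20}{3} = 135 \cdot \frac{5}{3} = 225$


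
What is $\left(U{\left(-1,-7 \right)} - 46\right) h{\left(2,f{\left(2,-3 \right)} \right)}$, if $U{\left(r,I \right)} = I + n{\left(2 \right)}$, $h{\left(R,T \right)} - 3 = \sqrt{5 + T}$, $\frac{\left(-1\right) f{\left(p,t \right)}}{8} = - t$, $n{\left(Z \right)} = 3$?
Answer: $-150 - 50 i \sqrt{19} \approx -150.0 - 217.95 i$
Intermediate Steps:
$f{\left(p,t \right)} = 8 t$ ($f{\left(p,t \right)} = - 8 \left(- t\right) = 8 t$)
$h{\left(R,T \right)} = 3 + \sqrt{5 + T}$
$U{\left(r,I \right)} = 3 + I$ ($U{\left(r,I \right)} = I + 3 = 3 + I$)
$\left(U{\left(-1,-7 \right)} - 46\right) h{\left(2,f{\left(2,-3 \right)} \right)} = \left(\left(3 - 7\right) - 46\right) \left(3 + \sqrt{5 + 8 \left(-3\right)}\right) = \left(-4 - 46\right) \left(3 + \sqrt{5 - 24}\right) = - 50 \left(3 + \sqrt{-19}\right) = - 50 \left(3 + i \sqrt{19}\right) = -150 - 50 i \sqrt{19}$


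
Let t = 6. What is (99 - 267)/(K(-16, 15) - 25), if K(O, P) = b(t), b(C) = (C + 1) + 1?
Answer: 168/17 ≈ 9.8824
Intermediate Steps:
b(C) = 2 + C (b(C) = (1 + C) + 1 = 2 + C)
K(O, P) = 8 (K(O, P) = 2 + 6 = 8)
(99 - 267)/(K(-16, 15) - 25) = (99 - 267)/(8 - 25) = -168/(-17) = -168*(-1/17) = 168/17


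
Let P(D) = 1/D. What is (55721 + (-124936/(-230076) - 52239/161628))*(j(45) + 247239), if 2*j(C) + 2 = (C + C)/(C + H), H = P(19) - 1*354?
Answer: 7159988243464701309943/519728734008 ≈ 1.3776e+10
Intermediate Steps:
H = -6725/19 (H = 1/19 - 1*354 = 1/19 - 354 = -6725/19 ≈ -353.95)
j(C) = -1 + C/(-6725/19 + C) (j(C) = -1 + ((C + C)/(C - 6725/19))/2 = -1 + ((2*C)/(-6725/19 + C))/2 = -1 + (2*C/(-6725/19 + C))/2 = -1 + C/(-6725/19 + C))
(55721 + (-124936/(-230076) - 52239/161628))*(j(45) + 247239) = (55721 + (-124936/(-230076) - 52239/161628))*(6725/(-6725 + 19*45) + 247239) = (55721 + (-124936*(-1/230076) - 52239*1/161628))*(6725/(-6725 + 855) + 247239) = (55721 + (4462/8217 - 17413/53876))*(6725/(-5870) + 247239) = (55721 + 97312091/442699092)*(6725*(-1/5870) + 247239) = 24667733417423*(-1345/1174 + 247239)/442699092 = (24667733417423/442699092)*(290257241/1174) = 7159988243464701309943/519728734008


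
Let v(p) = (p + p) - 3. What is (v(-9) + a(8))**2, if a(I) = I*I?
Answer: 1849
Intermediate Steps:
a(I) = I**2
v(p) = -3 + 2*p (v(p) = 2*p - 3 = -3 + 2*p)
(v(-9) + a(8))**2 = ((-3 + 2*(-9)) + 8**2)**2 = ((-3 - 18) + 64)**2 = (-21 + 64)**2 = 43**2 = 1849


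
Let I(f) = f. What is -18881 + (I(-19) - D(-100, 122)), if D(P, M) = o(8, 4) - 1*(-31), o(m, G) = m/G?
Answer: -18933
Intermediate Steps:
D(P, M) = 33 (D(P, M) = 8/4 - 1*(-31) = 8*(¼) + 31 = 2 + 31 = 33)
-18881 + (I(-19) - D(-100, 122)) = -18881 + (-19 - 1*33) = -18881 + (-19 - 33) = -18881 - 52 = -18933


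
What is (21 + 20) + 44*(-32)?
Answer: -1367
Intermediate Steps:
(21 + 20) + 44*(-32) = 41 - 1408 = -1367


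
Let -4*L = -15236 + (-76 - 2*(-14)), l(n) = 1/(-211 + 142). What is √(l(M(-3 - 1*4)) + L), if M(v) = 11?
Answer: 4*√1136982/69 ≈ 61.814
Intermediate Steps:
l(n) = -1/69 (l(n) = 1/(-69) = -1/69)
L = 3821 (L = -(-15236 + (-76 - 2*(-14)))/4 = -(-15236 + (-76 + 28))/4 = -(-15236 - 48)/4 = -¼*(-15284) = 3821)
√(l(M(-3 - 1*4)) + L) = √(-1/69 + 3821) = √(263648/69) = 4*√1136982/69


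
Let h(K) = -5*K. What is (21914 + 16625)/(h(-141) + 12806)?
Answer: 38539/13511 ≈ 2.8524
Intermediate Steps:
(21914 + 16625)/(h(-141) + 12806) = (21914 + 16625)/(-5*(-141) + 12806) = 38539/(705 + 12806) = 38539/13511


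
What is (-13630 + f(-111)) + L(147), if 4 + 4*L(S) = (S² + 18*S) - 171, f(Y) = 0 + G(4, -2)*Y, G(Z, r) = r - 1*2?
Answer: -7166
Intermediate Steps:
G(Z, r) = -2 + r (G(Z, r) = r - 2 = -2 + r)
f(Y) = -4*Y (f(Y) = 0 + (-2 - 2)*Y = 0 - 4*Y = -4*Y)
L(S) = -175/4 + S²/4 + 9*S/2 (L(S) = -1 + ((S² + 18*S) - 171)/4 = -1 + (-171 + S² + 18*S)/4 = -1 + (-171/4 + S²/4 + 9*S/2) = -175/4 + S²/4 + 9*S/2)
(-13630 + f(-111)) + L(147) = (-13630 - 4*(-111)) + (-175/4 + (¼)*147² + (9/2)*147) = (-13630 + 444) + (-175/4 + (¼)*21609 + 1323/2) = -13186 + (-175/4 + 21609/4 + 1323/2) = -13186 + 6020 = -7166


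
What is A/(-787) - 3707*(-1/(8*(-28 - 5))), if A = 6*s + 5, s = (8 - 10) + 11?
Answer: -266635/18888 ≈ -14.117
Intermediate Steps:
s = 9 (s = -2 + 11 = 9)
A = 59 (A = 6*9 + 5 = 54 + 5 = 59)
A/(-787) - 3707*(-1/(8*(-28 - 5))) = 59/(-787) - 3707*(-1/(8*(-28 - 5))) = 59*(-1/787) - 3707/((-8*(-33))) = -59/787 - 3707/264 = -59/787 - 3707*1/264 = -59/787 - 337/24 = -266635/18888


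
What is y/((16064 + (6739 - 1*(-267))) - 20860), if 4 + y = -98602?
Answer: -49303/1105 ≈ -44.618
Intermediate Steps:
y = -98606 (y = -4 - 98602 = -98606)
y/((16064 + (6739 - 1*(-267))) - 20860) = -98606/((16064 + (6739 - 1*(-267))) - 20860) = -98606/((16064 + (6739 + 267)) - 20860) = -98606/((16064 + 7006) - 20860) = -98606/(23070 - 20860) = -98606/2210 = -98606*1/2210 = -49303/1105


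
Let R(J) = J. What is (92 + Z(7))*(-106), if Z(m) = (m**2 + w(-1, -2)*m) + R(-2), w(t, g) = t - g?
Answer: -15476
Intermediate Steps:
Z(m) = -2 + m + m**2 (Z(m) = (m**2 + (-1 - 1*(-2))*m) - 2 = (m**2 + (-1 + 2)*m) - 2 = (m**2 + 1*m) - 2 = (m**2 + m) - 2 = (m + m**2) - 2 = -2 + m + m**2)
(92 + Z(7))*(-106) = (92 + (-2 + 7 + 7**2))*(-106) = (92 + (-2 + 7 + 49))*(-106) = (92 + 54)*(-106) = 146*(-106) = -15476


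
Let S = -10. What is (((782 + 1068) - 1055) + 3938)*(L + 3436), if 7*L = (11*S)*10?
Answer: 108631816/7 ≈ 1.5519e+7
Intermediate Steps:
L = -1100/7 (L = ((11*(-10))*10)/7 = (-110*10)/7 = (⅐)*(-1100) = -1100/7 ≈ -157.14)
(((782 + 1068) - 1055) + 3938)*(L + 3436) = (((782 + 1068) - 1055) + 3938)*(-1100/7 + 3436) = ((1850 - 1055) + 3938)*(22952/7) = (795 + 3938)*(22952/7) = 4733*(22952/7) = 108631816/7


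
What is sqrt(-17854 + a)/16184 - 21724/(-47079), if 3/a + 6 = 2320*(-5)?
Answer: 21724/47079 + I*sqrt(2404920194362)/187831504 ≈ 0.46144 + 0.0082562*I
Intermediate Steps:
a = -3/11606 (a = 3/(-6 + 2320*(-5)) = 3/(-6 - 11600) = 3/(-11606) = 3*(-1/11606) = -3/11606 ≈ -0.00025849)
sqrt(-17854 + a)/16184 - 21724/(-47079) = sqrt(-17854 - 3/11606)/16184 - 21724/(-47079) = sqrt(-207213527/11606)*(1/16184) - 21724*(-1/47079) = (I*sqrt(2404920194362)/11606)*(1/16184) + 21724/47079 = I*sqrt(2404920194362)/187831504 + 21724/47079 = 21724/47079 + I*sqrt(2404920194362)/187831504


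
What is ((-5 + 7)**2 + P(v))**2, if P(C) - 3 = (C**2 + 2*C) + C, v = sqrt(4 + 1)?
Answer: 189 + 72*sqrt(5) ≈ 350.00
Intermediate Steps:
v = sqrt(5) ≈ 2.2361
P(C) = 3 + C**2 + 3*C (P(C) = 3 + ((C**2 + 2*C) + C) = 3 + (C**2 + 3*C) = 3 + C**2 + 3*C)
((-5 + 7)**2 + P(v))**2 = ((-5 + 7)**2 + (3 + (sqrt(5))**2 + 3*sqrt(5)))**2 = (2**2 + (3 + 5 + 3*sqrt(5)))**2 = (4 + (8 + 3*sqrt(5)))**2 = (12 + 3*sqrt(5))**2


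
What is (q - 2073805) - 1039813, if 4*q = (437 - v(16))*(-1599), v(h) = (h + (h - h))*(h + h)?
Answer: -12334547/4 ≈ -3.0836e+6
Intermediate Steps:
v(h) = 2*h² (v(h) = (h + 0)*(2*h) = h*(2*h) = 2*h²)
q = 119925/4 (q = ((437 - 2*16²)*(-1599))/4 = ((437 - 2*256)*(-1599))/4 = ((437 - 1*512)*(-1599))/4 = ((437 - 512)*(-1599))/4 = (-75*(-1599))/4 = (¼)*119925 = 119925/4 ≈ 29981.)
(q - 2073805) - 1039813 = (119925/4 - 2073805) - 1039813 = -8175295/4 - 1039813 = -12334547/4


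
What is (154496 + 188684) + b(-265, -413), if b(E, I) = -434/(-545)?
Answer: 187033534/545 ≈ 3.4318e+5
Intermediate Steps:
b(E, I) = 434/545 (b(E, I) = -434*(-1/545) = 434/545)
(154496 + 188684) + b(-265, -413) = (154496 + 188684) + 434/545 = 343180 + 434/545 = 187033534/545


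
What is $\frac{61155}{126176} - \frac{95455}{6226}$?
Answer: $- \frac{5831689525}{392785888} \approx -14.847$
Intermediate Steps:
$\frac{61155}{126176} - \frac{95455}{6226} = - \frac{5831689525}{392785888}$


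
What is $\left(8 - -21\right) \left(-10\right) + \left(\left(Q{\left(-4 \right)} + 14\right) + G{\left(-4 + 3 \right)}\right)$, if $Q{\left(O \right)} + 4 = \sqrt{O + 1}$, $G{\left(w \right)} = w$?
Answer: $-281 + i \sqrt{3} \approx -281.0 + 1.732 i$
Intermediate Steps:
$Q{\left(O \right)} = -4 + \sqrt{1 + O}$ ($Q{\left(O \right)} = -4 + \sqrt{O + 1} = -4 + \sqrt{1 + O}$)
$\left(8 - -21\right) \left(-10\right) + \left(\left(Q{\left(-4 \right)} + 14\right) + G{\left(-4 + 3 \right)}\right) = \left(8 - -21\right) \left(-10\right) + \left(\left(\left(-4 + \sqrt{1 - 4}\right) + 14\right) + \left(-4 + 3\right)\right) = \left(8 + 21\right) \left(-10\right) + \left(\left(\left(-4 + \sqrt{-3}\right) + 14\right) - 1\right) = 29 \left(-10\right) + \left(\left(\left(-4 + i \sqrt{3}\right) + 14\right) - 1\right) = -290 + \left(\left(10 + i \sqrt{3}\right) - 1\right) = -290 + \left(9 + i \sqrt{3}\right) = -281 + i \sqrt{3}$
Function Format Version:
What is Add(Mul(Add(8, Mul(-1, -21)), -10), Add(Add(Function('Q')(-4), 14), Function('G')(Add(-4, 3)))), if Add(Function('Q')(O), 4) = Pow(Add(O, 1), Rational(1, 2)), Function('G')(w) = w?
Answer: Add(-281, Mul(I, Pow(3, Rational(1, 2)))) ≈ Add(-281.00, Mul(1.7320, I))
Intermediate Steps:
Function('Q')(O) = Add(-4, Pow(Add(1, O), Rational(1, 2))) (Function('Q')(O) = Add(-4, Pow(Add(O, 1), Rational(1, 2))) = Add(-4, Pow(Add(1, O), Rational(1, 2))))
Add(Mul(Add(8, Mul(-1, -21)), -10), Add(Add(Function('Q')(-4), 14), Function('G')(Add(-4, 3)))) = Add(Mul(Add(8, Mul(-1, -21)), -10), Add(Add(Add(-4, Pow(Add(1, -4), Rational(1, 2))), 14), Add(-4, 3))) = Add(Mul(Add(8, 21), -10), Add(Add(Add(-4, Pow(-3, Rational(1, 2))), 14), -1)) = Add(Mul(29, -10), Add(Add(Add(-4, Mul(I, Pow(3, Rational(1, 2)))), 14), -1)) = Add(-290, Add(Add(10, Mul(I, Pow(3, Rational(1, 2)))), -1)) = Add(-290, Add(9, Mul(I, Pow(3, Rational(1, 2))))) = Add(-281, Mul(I, Pow(3, Rational(1, 2))))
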